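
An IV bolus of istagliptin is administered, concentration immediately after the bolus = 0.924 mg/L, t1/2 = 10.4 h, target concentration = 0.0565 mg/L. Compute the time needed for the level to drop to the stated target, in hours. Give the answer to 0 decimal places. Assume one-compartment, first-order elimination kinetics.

42 h

k = ln2 / t½ = 0.693147 / 10.4 = 0.06665 h⁻¹
t = ln(C₀ / C) / k = ln(0.9240 / 0.0565) / 0.06665
  = ln(16.35) / 0.06665 = 2.794 / 0.06665 = 41.92 h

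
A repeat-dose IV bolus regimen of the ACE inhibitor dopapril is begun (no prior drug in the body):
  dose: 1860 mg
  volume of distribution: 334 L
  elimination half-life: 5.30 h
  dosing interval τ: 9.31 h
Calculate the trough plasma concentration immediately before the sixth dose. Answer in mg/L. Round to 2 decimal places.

C₀ per dose = Dose / Vd = 1860 / 334 = 5.569 mg/L
k = ln2 / t½ = 0.693147 / 5.30 = 0.1308 h⁻¹
Fraction remaining after one interval: r = e^(−kτ) = e^(−0.1308 × 9.31) = 0.2959
Before dose 6, 5 doses have been given (aged 1τ, 2τ, 3τ, 4τ, 5τ).
C_trough = C₀ × (r + r² + … + r^5) = C₀ × r(1−r^5)/(1−r)
        = 5.569 × 0.2959 × (1 − 0.002268) / (1 − 0.2959) = 2.335 mg/L

2.34 mg/L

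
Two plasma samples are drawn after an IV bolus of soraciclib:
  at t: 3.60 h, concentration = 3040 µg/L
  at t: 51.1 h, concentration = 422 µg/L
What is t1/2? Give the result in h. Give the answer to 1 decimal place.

16.7 h

k = ln(C₁/C₂) / (t₂ − t₁) = ln(3040/422) / (51.1 − 3.60)
  = 1.975 / 47.50 = 0.04158 h⁻¹
t½ = ln2 / k = 0.693147 / 0.04158 = 16.67 h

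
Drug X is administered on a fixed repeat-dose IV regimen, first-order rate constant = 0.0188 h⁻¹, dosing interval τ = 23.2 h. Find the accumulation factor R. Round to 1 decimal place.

2.8

e^(−kτ) = e^(−0.01880 × 23.2) = 0.6465
Accumulation ratio R = 1 / (1 − e^(−kτ)) = 1 / (1 − 0.6465) = 2.829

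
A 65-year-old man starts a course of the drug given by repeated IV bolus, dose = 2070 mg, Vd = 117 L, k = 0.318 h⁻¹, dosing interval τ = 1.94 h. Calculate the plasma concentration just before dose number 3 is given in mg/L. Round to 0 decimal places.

C₀ per dose = Dose / Vd = 2070 / 117 = 17.69 mg/L
Fraction remaining after one interval: r = e^(−kτ) = e^(−0.3180 × 1.94) = 0.5396
Before dose 3, 2 doses have been given (aged 1τ, 2τ).
C_trough = C₀ × (r + r²) = 17.69 × (0.5396 + 0.2912) = 14.70 mg/L

15 mg/L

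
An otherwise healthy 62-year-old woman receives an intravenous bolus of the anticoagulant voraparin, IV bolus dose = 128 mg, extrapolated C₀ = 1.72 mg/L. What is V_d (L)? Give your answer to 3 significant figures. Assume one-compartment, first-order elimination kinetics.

Vd = Dose / C₀ = 128.0 / 1.72 = 74.42 L

74.4 L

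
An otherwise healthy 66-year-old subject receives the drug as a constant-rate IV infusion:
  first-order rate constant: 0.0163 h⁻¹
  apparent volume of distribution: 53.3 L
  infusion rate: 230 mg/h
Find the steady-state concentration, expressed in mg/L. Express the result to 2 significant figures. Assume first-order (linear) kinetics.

260 mg/L

CL = k × Vd = 0.01630 × 53.3 = 0.8688 L/h
At steady state Css = R₀ / CL = 230 / 0.8688 = 264.7 mg/L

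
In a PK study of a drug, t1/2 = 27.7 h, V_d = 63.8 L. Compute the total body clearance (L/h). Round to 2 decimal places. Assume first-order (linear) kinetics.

k = ln2 / t½ = 0.693147 / 27.7 = 0.02502 h⁻¹
CL = k × Vd = 0.02502 × 63.8 = 1.596 L/h

1.60 L/h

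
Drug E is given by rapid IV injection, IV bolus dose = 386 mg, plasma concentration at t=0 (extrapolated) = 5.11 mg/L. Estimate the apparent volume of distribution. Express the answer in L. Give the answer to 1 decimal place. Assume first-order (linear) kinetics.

75.5 L

Vd = Dose / C₀ = 386.0 / 5.11 = 75.54 L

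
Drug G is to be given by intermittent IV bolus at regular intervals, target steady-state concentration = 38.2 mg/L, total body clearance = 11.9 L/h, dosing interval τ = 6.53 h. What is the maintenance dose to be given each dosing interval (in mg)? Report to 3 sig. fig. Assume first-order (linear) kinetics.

At steady state, Dose/τ = Css × CL.
Dose = Css × CL × τ = 38.2 × 11.90 × 6.53 = 2968 mg

2970 mg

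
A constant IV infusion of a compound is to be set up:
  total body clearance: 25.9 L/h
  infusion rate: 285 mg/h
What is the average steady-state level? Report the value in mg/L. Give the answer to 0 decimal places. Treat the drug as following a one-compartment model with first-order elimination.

11 mg/L

At steady state Css = R₀ / CL = 285 / 25.90 = 11.00 mg/L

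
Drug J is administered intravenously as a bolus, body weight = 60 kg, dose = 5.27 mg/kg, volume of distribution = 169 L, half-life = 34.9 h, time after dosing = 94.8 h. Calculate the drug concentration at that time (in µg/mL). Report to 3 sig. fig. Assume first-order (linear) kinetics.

Total dose = 5.27 × 60 = 316.2 mg
C₀ = Dose / Vd = 316.2 / 169 = 1.871 mg/L
k = ln2 / t½ = 0.693147 / 34.9 = 0.01986 h⁻¹
C = C₀ · e^(−k·t) = 1.871 × e^(−0.01986 × 94.8)
  = 1.871 × 0.1522 = 0.2848 mg/L
(0.2848 mg/L = 0.2848 µg/mL)

0.285 µg/mL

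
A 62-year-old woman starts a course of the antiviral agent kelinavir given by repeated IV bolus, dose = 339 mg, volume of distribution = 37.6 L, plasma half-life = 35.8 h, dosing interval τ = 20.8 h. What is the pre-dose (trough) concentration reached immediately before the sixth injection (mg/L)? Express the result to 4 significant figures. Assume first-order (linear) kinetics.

C₀ per dose = Dose / Vd = 339 / 37.6 = 9.016 mg/L
k = ln2 / t½ = 0.693147 / 35.8 = 0.01936 h⁻¹
Fraction remaining after one interval: r = e^(−kτ) = e^(−0.01936 × 20.8) = 0.6685
Before dose 6, 5 doses have been given (aged 1τ, 2τ, 3τ, 4τ, 5τ).
C_trough = C₀ × (r + r² + … + r^5) = C₀ × r(1−r^5)/(1−r)
        = 9.016 × 0.6685 × (1 − 0.1335) / (1 − 0.6685) = 15.75 mg/L

15.75 mg/L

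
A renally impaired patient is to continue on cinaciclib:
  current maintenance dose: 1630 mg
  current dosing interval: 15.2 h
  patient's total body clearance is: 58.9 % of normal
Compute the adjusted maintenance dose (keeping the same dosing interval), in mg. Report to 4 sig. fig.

960.1 mg

To keep the same average steady-state level, dosing rate must scale with clearance.
CL ratio = 58.9 / 100 = 0.5890
New dose (same interval) = 1630 × 0.5890 = 960.1 mg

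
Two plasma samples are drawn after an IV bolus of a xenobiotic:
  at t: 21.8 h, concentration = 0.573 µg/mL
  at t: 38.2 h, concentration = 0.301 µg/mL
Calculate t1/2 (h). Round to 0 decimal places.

k = ln(C₁/C₂) / (t₂ − t₁) = ln(0.573/0.301) / (38.2 − 21.8)
  = 0.6438 / 16.40 = 0.03926 h⁻¹
t½ = ln2 / k = 0.693147 / 0.03926 = 17.66 h

18 h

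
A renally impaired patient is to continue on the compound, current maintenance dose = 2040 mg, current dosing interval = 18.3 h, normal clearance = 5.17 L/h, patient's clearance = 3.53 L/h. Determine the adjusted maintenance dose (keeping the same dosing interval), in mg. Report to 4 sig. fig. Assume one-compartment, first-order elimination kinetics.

To keep the same average steady-state level, dosing rate must scale with clearance.
CL ratio = 3.53 / 5.17 = 0.6828
New dose (same interval) = 2040 × 0.6828 = 1393 mg

1393 mg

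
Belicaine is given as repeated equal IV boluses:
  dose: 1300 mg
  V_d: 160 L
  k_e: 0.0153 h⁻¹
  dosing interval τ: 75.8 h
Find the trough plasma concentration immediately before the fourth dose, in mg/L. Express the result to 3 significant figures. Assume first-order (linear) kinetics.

3.60 mg/L

C₀ per dose = Dose / Vd = 1300 / 160 = 8.125 mg/L
Fraction remaining after one interval: r = e^(−kτ) = e^(−0.01530 × 75.8) = 0.3136
Before dose 4, 3 doses have been given (aged 1τ, 2τ, 3τ).
C_trough = C₀ × (r + r² + … + r^3) = C₀ × r(1−r^3)/(1−r)
        = 8.125 × 0.3136 × (1 − 0.03084) / (1 − 0.3136) = 3.598 mg/L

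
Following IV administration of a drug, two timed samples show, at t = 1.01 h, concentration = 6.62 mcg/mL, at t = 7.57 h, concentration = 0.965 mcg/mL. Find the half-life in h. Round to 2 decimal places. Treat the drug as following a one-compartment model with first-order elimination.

k = ln(C₁/C₂) / (t₂ − t₁) = ln(6.62/0.965) / (7.57 − 1.01)
  = 1.926 / 6.560 = 0.2936 h⁻¹
t½ = ln2 / k = 0.693147 / 0.2936 = 2.361 h

2.36 h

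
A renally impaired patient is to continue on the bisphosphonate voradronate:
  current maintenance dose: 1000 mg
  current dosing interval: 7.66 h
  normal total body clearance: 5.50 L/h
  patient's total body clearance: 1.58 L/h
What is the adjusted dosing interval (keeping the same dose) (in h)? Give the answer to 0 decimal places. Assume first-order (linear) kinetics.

To keep the same average steady-state level, dosing rate must scale with clearance.
CL ratio = 1.58 / 5.50 = 0.2873
New interval (same dose) = 7.66 / 0.2873 = 26.66 h

27 h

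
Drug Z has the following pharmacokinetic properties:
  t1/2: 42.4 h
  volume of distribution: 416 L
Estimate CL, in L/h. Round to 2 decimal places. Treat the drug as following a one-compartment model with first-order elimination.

k = ln2 / t½ = 0.693147 / 42.4 = 0.01635 h⁻¹
CL = k × Vd = 0.01635 × 416 = 6.802 L/h

6.80 L/h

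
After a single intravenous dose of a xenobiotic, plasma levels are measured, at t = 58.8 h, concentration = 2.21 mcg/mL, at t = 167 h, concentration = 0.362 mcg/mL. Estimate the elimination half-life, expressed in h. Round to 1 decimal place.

k = ln(C₁/C₂) / (t₂ − t₁) = ln(2.21/0.362) / (167 − 58.8)
  = 1.809 / 108.2 = 0.01672 h⁻¹
t½ = ln2 / k = 0.693147 / 0.01672 = 41.46 h

41.5 h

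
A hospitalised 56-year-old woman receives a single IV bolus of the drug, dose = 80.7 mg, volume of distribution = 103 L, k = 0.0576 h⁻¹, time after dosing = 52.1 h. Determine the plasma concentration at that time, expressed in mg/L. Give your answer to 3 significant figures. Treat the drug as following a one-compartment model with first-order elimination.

C₀ = Dose / Vd = 80.70 / 103 = 0.7835 mg/L
C = C₀ · e^(−k·t) = 0.7835 × e^(−0.05760 × 52.1)
  = 0.7835 × 0.04974 = 0.03897 mg/L

0.0390 mg/L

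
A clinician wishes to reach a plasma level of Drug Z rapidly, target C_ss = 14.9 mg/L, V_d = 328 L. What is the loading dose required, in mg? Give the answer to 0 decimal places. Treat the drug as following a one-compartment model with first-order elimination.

4887 mg

LD = Css × Vd = 14.9 × 328 = 4887 mg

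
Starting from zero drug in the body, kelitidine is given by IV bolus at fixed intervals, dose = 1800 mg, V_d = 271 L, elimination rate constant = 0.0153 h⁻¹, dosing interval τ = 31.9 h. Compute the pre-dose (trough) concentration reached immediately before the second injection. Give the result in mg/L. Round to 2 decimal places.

C₀ per dose = Dose / Vd = 1800 / 271 = 6.642 mg/L
Fraction remaining after one interval: r = e^(−kτ) = e^(−0.01530 × 31.9) = 0.6138
Before dose 2, 1 dose has been given (aged 1τ).
C_trough = C₀ × r = 6.642 × 0.6138 = 4.077 mg/L

4.08 mg/L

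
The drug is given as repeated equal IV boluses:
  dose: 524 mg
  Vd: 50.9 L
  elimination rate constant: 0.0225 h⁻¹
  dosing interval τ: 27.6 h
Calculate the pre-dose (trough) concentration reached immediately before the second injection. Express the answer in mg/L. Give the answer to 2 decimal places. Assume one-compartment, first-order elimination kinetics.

5.53 mg/L

C₀ per dose = Dose / Vd = 524 / 50.9 = 10.29 mg/L
Fraction remaining after one interval: r = e^(−kτ) = e^(−0.02250 × 27.6) = 0.5374
Before dose 2, 1 dose has been given (aged 1τ).
C_trough = C₀ × r = 10.29 × 0.5374 = 5.530 mg/L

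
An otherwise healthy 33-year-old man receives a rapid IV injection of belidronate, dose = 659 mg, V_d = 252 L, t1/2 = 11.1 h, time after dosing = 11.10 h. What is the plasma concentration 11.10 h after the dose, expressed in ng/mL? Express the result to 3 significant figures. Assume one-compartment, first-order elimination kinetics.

1310 ng/mL

C₀ = Dose / Vd = 659.0 / 252 = 2.615 mg/L
k = ln2 / t½ = 0.693147 / 11.1 = 0.06245 h⁻¹
t / t½ = 11.10 / 11.1 = 1 half-lives
C = C₀ × (1/2)^1 = 2.615 × 0.5000 = 1.308 mg/L
Convert: 1.308 mg/L × 1000 = 1308 ng/mL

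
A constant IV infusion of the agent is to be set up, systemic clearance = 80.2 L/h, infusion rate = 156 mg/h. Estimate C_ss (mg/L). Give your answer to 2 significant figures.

1.9 mg/L

At steady state Css = R₀ / CL = 156 / 80.20 = 1.945 mg/L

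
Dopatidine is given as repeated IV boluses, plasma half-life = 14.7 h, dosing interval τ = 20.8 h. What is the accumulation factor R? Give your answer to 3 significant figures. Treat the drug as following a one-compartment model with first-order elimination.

k = ln2 / t½ = 0.693147 / 14.7 = 0.04715 h⁻¹
e^(−kτ) = e^(−0.04715 × 20.8) = 0.3750
Accumulation ratio R = 1 / (1 − e^(−kτ)) = 1 / (1 − 0.3750) = 1.600

1.60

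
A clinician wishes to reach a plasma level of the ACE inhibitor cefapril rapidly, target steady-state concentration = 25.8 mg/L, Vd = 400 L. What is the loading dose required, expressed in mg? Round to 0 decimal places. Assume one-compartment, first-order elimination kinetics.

LD = Css × Vd = 25.8 × 400 = 10320 mg

10320 mg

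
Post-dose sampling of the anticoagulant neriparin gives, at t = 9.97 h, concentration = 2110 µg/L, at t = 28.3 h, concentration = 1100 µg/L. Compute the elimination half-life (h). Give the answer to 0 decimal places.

k = ln(C₁/C₂) / (t₂ − t₁) = ln(2110/1100) / (28.3 − 9.97)
  = 0.6514 / 18.33 = 0.03554 h⁻¹
t½ = ln2 / k = 0.693147 / 0.03554 = 19.50 h

20 h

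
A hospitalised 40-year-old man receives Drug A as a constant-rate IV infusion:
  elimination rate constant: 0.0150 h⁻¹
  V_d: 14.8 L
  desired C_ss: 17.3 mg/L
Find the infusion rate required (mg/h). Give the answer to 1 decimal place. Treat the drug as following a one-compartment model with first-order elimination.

3.8 mg/h

CL = k × Vd = 0.01500 × 14.8 = 0.2220 L/h
At steady state, infusion rate R₀ = Css × CL = 17.3 × 0.2220 = 3.841 mg/h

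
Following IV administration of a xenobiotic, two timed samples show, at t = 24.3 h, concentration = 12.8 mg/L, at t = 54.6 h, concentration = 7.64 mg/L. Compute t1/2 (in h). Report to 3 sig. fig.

40.7 h

k = ln(C₁/C₂) / (t₂ − t₁) = ln(12.8/7.64) / (54.6 − 24.3)
  = 0.5160 / 30.30 = 0.01703 h⁻¹
t½ = ln2 / k = 0.693147 / 0.01703 = 40.70 h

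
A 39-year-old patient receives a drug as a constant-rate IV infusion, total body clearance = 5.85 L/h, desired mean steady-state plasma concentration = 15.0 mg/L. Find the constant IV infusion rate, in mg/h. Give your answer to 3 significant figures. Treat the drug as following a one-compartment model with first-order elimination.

At steady state, infusion rate R₀ = Css × CL = 15.0 × 5.850 = 87.75 mg/h

87.8 mg/h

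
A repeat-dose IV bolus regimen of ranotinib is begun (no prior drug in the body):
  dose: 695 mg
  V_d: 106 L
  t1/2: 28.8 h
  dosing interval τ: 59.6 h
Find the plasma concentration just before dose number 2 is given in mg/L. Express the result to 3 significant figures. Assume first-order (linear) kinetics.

C₀ per dose = Dose / Vd = 695 / 106 = 6.557 mg/L
k = ln2 / t½ = 0.693147 / 28.8 = 0.02407 h⁻¹
Fraction remaining after one interval: r = e^(−kτ) = e^(−0.02407 × 59.6) = 0.2382
Before dose 2, 1 dose has been given (aged 1τ).
C_trough = C₀ × r = 6.557 × 0.2382 = 1.562 mg/L

1.56 mg/L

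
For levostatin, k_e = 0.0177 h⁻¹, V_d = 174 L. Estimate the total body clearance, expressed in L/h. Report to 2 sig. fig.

CL = k × Vd = 0.0177 × 174 = 3.080 L/h

3.1 L/h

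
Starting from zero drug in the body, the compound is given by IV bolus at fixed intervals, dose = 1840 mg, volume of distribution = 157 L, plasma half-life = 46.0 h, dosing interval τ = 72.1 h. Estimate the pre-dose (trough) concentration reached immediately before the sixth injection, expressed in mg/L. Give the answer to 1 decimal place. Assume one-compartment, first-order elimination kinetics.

C₀ per dose = Dose / Vd = 1840 / 157 = 11.72 mg/L
k = ln2 / t½ = 0.693147 / 46.0 = 0.01507 h⁻¹
Fraction remaining after one interval: r = e^(−kτ) = e^(−0.01507 × 72.1) = 0.3374
Before dose 6, 5 doses have been given (aged 1τ, 2τ, 3τ, 4τ, 5τ).
C_trough = C₀ × (r + r² + … + r^5) = C₀ × r(1−r^5)/(1−r)
        = 11.72 × 0.3374 × (1 − 0.004372) / (1 − 0.3374) = 5.942 mg/L

5.9 mg/L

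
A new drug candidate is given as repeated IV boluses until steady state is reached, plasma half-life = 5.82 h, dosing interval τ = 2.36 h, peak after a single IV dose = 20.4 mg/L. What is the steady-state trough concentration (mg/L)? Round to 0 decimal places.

63 mg/L

k = ln2 / t½ = 0.693147 / 5.82 = 0.1191 h⁻¹
e^(−kτ) = e^(−0.1191 × 2.36) = 0.7550
Accumulation ratio R = 1 / (1 − e^(−kτ)) = 1 / (1 − 0.7550) = 4.082
Steady-state trough = C₀ × R × e^(−kτ) = 20.4 × 4.082 × 0.7550 = 62.87 mg/L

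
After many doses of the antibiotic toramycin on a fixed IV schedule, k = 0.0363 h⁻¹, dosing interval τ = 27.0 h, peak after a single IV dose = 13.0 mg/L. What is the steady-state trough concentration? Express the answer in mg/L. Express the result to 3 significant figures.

7.81 mg/L

e^(−kτ) = e^(−0.03630 × 27.0) = 0.3753
Accumulation ratio R = 1 / (1 − e^(−kτ)) = 1 / (1 − 0.3753) = 1.601
Steady-state trough = C₀ × R × e^(−kτ) = 13.0 × 1.601 × 0.3753 = 7.811 mg/L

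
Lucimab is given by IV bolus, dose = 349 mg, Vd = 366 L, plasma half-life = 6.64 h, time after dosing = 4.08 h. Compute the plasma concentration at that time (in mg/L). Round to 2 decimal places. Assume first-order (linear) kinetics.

C₀ = Dose / Vd = 349.0 / 366 = 0.9536 mg/L
k = ln2 / t½ = 0.693147 / 6.64 = 0.1044 h⁻¹
C = C₀ · e^(−k·t) = 0.9536 × e^(−0.1044 × 4.08)
  = 0.9536 × 0.6531 = 0.6228 mg/L

0.62 mg/L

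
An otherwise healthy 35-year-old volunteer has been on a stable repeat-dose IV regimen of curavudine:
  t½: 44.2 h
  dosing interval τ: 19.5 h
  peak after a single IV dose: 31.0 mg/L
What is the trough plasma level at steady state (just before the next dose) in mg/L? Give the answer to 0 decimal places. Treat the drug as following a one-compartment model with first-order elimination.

k = ln2 / t½ = 0.693147 / 44.2 = 0.01568 h⁻¹
e^(−kτ) = e^(−0.01568 × 19.5) = 0.7366
Accumulation ratio R = 1 / (1 − e^(−kτ)) = 1 / (1 − 0.7366) = 3.797
Steady-state trough = C₀ × R × e^(−kτ) = 31.0 × 3.797 × 0.7366 = 86.70 mg/L

87 mg/L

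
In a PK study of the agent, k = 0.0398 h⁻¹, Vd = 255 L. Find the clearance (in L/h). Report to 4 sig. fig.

10.15 L/h

CL = k × Vd = 0.0398 × 255 = 10.15 L/h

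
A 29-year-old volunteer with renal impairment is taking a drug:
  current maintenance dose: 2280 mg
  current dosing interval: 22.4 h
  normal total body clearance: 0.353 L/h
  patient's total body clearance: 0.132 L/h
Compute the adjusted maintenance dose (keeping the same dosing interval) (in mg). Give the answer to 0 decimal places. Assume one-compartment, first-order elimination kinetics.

853 mg

To keep the same average steady-state level, dosing rate must scale with clearance.
CL ratio = 0.132 / 0.353 = 0.3739
New dose (same interval) = 2280 × 0.3739 = 852.5 mg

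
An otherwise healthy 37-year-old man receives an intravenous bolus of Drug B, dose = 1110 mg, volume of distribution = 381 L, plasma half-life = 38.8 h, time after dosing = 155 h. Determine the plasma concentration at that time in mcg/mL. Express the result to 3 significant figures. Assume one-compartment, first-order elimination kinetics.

0.183 mcg/mL

C₀ = Dose / Vd = 1110 / 381 = 2.913 mg/L
k = ln2 / t½ = 0.693147 / 38.8 = 0.01786 h⁻¹
C = C₀ · e^(−k·t) = 2.913 × e^(−0.01786 × 155)
  = 2.913 × 0.06277 = 0.1828 mg/L
(0.1828 mg/L = 0.1828 mcg/mL)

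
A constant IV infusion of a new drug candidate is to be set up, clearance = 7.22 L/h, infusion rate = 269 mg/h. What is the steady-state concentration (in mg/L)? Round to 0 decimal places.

37 mg/L

At steady state Css = R₀ / CL = 269 / 7.220 = 37.26 mg/L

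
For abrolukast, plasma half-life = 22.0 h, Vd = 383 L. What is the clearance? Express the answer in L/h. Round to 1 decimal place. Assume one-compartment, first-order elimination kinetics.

12.1 L/h

k = ln2 / t½ = 0.693147 / 22.0 = 0.03151 h⁻¹
CL = k × Vd = 0.03151 × 383 = 12.07 L/h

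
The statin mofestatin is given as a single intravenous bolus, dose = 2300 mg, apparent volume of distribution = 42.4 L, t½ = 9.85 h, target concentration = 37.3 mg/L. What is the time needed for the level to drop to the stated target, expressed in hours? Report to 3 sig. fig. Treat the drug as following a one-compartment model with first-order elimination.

5.32 h

C₀ = Dose / Vd = 2300 / 42.4 = 54.25 mg/L
k = ln2 / t½ = 0.693147 / 9.85 = 0.07037 h⁻¹
t = ln(C₀ / C) / k = ln(54.25 / 37.3) / 0.07037
  = ln(1.454) / 0.07037 = 0.3743 / 0.07037 = 5.319 h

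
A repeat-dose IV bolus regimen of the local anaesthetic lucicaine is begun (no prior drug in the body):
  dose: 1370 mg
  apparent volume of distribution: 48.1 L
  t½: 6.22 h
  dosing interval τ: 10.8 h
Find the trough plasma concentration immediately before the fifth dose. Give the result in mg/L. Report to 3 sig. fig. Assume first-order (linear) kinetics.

C₀ per dose = Dose / Vd = 1370 / 48.1 = 28.48 mg/L
k = ln2 / t½ = 0.693147 / 6.22 = 0.1114 h⁻¹
Fraction remaining after one interval: r = e^(−kτ) = e^(−0.1114 × 10.8) = 0.3003
Before dose 5, 4 doses have been given (aged 1τ, 2τ, 3τ, 4τ).
C_trough = C₀ × (r + r² + … + r^4) = C₀ × r(1−r^4)/(1−r)
        = 28.48 × 0.3003 × (1 − 0.008132) / (1 − 0.3003) = 12.12 mg/L

12.1 mg/L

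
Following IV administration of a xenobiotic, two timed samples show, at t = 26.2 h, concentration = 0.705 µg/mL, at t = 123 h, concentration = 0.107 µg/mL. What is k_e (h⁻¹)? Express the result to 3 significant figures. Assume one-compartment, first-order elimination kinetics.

0.0195 h⁻¹

k = ln(C₁/C₂) / (t₂ − t₁) = ln(0.705/0.107) / (123 − 26.2)
  = 1.885 / 96.80 = 0.01947 h⁻¹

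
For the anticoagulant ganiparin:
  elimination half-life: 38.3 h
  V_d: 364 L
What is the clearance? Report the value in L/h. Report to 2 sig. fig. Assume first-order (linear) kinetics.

k = ln2 / t½ = 0.693147 / 38.3 = 0.01810 h⁻¹
CL = k × Vd = 0.01810 × 364 = 6.588 L/h

6.6 L/h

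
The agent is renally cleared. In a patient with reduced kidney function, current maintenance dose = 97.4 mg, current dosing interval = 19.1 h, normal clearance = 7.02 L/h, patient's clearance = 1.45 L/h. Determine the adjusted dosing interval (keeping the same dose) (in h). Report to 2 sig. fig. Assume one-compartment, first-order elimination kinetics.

92 h

To keep the same average steady-state level, dosing rate must scale with clearance.
CL ratio = 1.45 / 7.02 = 0.2066
New interval (same dose) = 19.1 / 0.2066 = 92.45 h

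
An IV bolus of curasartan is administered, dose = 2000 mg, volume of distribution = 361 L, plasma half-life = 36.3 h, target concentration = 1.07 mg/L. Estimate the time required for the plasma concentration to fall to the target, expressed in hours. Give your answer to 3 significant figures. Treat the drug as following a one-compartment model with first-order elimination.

86.1 h

C₀ = Dose / Vd = 2000 / 361 = 5.540 mg/L
k = ln2 / t½ = 0.693147 / 36.3 = 0.01909 h⁻¹
t = ln(C₀ / C) / k = ln(5.540 / 1.07) / 0.01909
  = ln(5.178) / 0.01909 = 1.644 / 0.01909 = 86.12 h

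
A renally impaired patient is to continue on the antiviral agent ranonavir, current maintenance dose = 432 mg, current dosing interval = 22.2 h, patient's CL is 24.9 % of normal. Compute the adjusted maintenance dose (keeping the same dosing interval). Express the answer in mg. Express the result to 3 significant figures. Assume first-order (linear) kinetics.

108 mg

To keep the same average steady-state level, dosing rate must scale with clearance.
CL ratio = 24.9 / 100 = 0.2490
New dose (same interval) = 432 × 0.2490 = 107.6 mg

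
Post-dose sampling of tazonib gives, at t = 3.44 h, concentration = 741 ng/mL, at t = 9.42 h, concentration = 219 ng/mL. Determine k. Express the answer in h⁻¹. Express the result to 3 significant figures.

0.204 h⁻¹

k = ln(C₁/C₂) / (t₂ − t₁) = ln(741/219) / (9.42 − 3.44)
  = 1.219 / 5.980 = 0.2038 h⁻¹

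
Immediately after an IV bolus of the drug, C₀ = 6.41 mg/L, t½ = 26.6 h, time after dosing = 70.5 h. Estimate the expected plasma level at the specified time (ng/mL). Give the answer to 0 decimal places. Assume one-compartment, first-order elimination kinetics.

1021 ng/mL

k = ln2 / t½ = 0.693147 / 26.6 = 0.02606 h⁻¹
C = C₀ · e^(−k·t) = 6.410 × e^(−0.02606 × 70.5)
  = 6.410 × 0.1593 = 1.021 mg/L
Convert: 1.021 mg/L × 1000 = 1021 ng/mL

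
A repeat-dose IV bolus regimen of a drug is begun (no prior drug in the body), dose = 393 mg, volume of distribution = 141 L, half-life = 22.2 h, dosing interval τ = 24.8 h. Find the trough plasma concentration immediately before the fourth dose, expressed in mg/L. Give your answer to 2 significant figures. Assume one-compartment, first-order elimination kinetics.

C₀ per dose = Dose / Vd = 393 / 141 = 2.787 mg/L
k = ln2 / t½ = 0.693147 / 22.2 = 0.03122 h⁻¹
Fraction remaining after one interval: r = e^(−kτ) = e^(−0.03122 × 24.8) = 0.4610
Before dose 4, 3 doses have been given (aged 1τ, 2τ, 3τ).
C_trough = C₀ × (r + r² + … + r^3) = C₀ × r(1−r^3)/(1−r)
        = 2.787 × 0.4610 × (1 − 0.09797) / (1 − 0.4610) = 2.150 mg/L

2.2 mg/L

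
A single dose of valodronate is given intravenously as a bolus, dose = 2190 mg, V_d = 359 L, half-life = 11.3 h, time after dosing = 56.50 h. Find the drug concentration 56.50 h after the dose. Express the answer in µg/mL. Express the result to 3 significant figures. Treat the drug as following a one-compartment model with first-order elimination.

C₀ = Dose / Vd = 2190 / 359 = 6.100 mg/L
k = ln2 / t½ = 0.693147 / 11.3 = 0.06134 h⁻¹
t / t½ = 56.50 / 11.3 = 5 half-lives
C = C₀ × (1/2)^5 = 6.100 × 0.03125 = 0.1906 mg/L
(0.1906 mg/L = 0.1906 µg/mL)

0.191 µg/mL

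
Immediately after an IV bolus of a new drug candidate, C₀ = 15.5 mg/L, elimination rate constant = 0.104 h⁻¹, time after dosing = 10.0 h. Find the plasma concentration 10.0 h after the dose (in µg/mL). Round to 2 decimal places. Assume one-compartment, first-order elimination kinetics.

C = C₀ · e^(−k·t) = 15.50 × e^(−0.1040 × 10.0)
  = 15.50 × 0.3535 = 5.479 mg/L
(5.479 mg/L = 5.479 µg/mL)

5.48 µg/mL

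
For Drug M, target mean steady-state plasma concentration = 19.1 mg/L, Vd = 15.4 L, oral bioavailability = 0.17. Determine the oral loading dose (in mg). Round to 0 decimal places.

LD = Css × Vd / F = 19.1 × 15.4 / 0.17 = 1730 mg

1730 mg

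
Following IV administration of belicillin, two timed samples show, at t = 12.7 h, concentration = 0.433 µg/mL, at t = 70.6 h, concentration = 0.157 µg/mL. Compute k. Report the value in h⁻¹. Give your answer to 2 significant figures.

0.018 h⁻¹

k = ln(C₁/C₂) / (t₂ − t₁) = ln(0.433/0.157) / (70.6 − 12.7)
  = 1.014 / 57.90 = 0.01751 h⁻¹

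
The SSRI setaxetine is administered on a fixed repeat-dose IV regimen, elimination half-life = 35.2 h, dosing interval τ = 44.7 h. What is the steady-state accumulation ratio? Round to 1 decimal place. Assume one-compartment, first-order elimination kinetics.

1.7

k = ln2 / t½ = 0.693147 / 35.2 = 0.01969 h⁻¹
e^(−kτ) = e^(−0.01969 × 44.7) = 0.4147
Accumulation ratio R = 1 / (1 − e^(−kτ)) = 1 / (1 − 0.4147) = 1.709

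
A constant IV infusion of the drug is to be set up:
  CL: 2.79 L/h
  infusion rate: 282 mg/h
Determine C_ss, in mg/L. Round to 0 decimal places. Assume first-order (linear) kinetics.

At steady state Css = R₀ / CL = 282 / 2.790 = 101.1 mg/L

101 mg/L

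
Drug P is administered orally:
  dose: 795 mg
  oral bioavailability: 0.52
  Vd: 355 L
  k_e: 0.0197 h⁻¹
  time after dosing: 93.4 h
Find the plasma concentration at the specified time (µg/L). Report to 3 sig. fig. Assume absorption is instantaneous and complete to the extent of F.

185 µg/L

Amount reaching circulation = F × Dose = 0.52 × 795.0 = 413.4 mg
C₀ = F·Dose / Vd = 413.4 / 355 = 1.165 mg/L
C = C₀ · e^(−k·t) = 1.165 × e^(−0.01970 × 93.4)
  = 1.165 × 0.1588 = 0.1850 mg/L
Convert: 0.1850 mg/L × 1000 = 185.0 µg/L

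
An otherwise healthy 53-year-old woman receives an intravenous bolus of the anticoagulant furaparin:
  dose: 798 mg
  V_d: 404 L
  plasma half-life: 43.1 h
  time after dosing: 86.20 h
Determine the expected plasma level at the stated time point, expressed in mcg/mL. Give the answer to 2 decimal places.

C₀ = Dose / Vd = 798.0 / 404 = 1.975 mg/L
k = ln2 / t½ = 0.693147 / 43.1 = 0.01608 h⁻¹
t / t½ = 86.20 / 43.1 = 2 half-lives
C = C₀ × (1/2)^2 = 1.975 × 0.2500 = 0.4938 mg/L
(0.4938 mg/L = 0.4938 mcg/mL)

0.49 mcg/mL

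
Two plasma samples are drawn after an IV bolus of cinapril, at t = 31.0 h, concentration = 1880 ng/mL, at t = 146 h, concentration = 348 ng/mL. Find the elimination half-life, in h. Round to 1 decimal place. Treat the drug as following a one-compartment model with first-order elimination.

47.3 h

k = ln(C₁/C₂) / (t₂ − t₁) = ln(1880/348) / (146 − 31.0)
  = 1.687 / 115.0 = 0.01467 h⁻¹
t½ = ln2 / k = 0.693147 / 0.01467 = 47.25 h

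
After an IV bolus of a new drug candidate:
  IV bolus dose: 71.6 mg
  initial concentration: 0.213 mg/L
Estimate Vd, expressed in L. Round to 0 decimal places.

Vd = Dose / C₀ = 71.60 / 0.213 = 336.2 L

336 L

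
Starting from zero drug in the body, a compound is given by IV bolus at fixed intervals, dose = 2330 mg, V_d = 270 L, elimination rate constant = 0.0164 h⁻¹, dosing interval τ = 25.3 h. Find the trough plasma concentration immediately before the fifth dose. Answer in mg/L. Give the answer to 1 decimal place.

13.6 mg/L

C₀ per dose = Dose / Vd = 2330 / 270 = 8.630 mg/L
Fraction remaining after one interval: r = e^(−kτ) = e^(−0.01640 × 25.3) = 0.6604
Before dose 5, 4 doses have been given (aged 1τ, 2τ, 3τ, 4τ).
C_trough = C₀ × (r + r² + … + r^4) = C₀ × r(1−r^4)/(1−r)
        = 8.630 × 0.6604 × (1 − 0.1902) / (1 − 0.6604) = 13.59 mg/L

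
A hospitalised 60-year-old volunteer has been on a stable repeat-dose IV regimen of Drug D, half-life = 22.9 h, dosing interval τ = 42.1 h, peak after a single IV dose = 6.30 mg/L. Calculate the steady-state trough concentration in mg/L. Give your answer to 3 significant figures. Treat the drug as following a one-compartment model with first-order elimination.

k = ln2 / t½ = 0.693147 / 22.9 = 0.03027 h⁻¹
e^(−kτ) = e^(−0.03027 × 42.1) = 0.2796
Accumulation ratio R = 1 / (1 − e^(−kτ)) = 1 / (1 − 0.2796) = 1.388
Steady-state trough = C₀ × R × e^(−kτ) = 6.30 × 1.388 × 0.2796 = 2.445 mg/L

2.45 mg/L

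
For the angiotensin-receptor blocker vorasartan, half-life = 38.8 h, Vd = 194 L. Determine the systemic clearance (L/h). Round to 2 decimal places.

k = ln2 / t½ = 0.693147 / 38.8 = 0.01786 h⁻¹
CL = k × Vd = 0.01786 × 194 = 3.465 L/h

3.47 L/h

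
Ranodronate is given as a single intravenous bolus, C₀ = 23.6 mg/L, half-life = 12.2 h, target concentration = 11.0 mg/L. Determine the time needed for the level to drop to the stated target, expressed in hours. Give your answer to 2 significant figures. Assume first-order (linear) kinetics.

k = ln2 / t½ = 0.693147 / 12.2 = 0.05682 h⁻¹
t = ln(C₀ / C) / k = ln(23.60 / 11.0) / 0.05682
  = ln(2.145) / 0.05682 = 0.7631 / 0.05682 = 13.43 h

13 h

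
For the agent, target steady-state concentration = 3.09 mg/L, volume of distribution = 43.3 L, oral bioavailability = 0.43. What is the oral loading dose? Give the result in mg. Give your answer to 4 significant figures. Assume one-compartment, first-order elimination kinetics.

LD = Css × Vd / F = 3.09 × 43.3 / 0.43 = 311.2 mg

311.2 mg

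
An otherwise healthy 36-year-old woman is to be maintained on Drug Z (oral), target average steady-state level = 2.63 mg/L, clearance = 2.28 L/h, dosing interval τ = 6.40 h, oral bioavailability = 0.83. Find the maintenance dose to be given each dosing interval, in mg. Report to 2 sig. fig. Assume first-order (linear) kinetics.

At steady state, F × (Dose/τ) = Css × CL.
Dose = Css × CL × τ / F = 2.63 × 2.280 × 6.40 / 0.83 = 46.24 mg

46 mg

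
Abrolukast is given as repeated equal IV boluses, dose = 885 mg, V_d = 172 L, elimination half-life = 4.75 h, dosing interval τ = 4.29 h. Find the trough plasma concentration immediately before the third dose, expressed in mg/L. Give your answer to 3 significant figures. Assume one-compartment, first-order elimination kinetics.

C₀ per dose = Dose / Vd = 885 / 172 = 5.145 mg/L
k = ln2 / t½ = 0.693147 / 4.75 = 0.1459 h⁻¹
Fraction remaining after one interval: r = e^(−kτ) = e^(−0.1459 × 4.29) = 0.5348
Before dose 3, 2 doses have been given (aged 1τ, 2τ).
C_trough = C₀ × (r + r²) = 5.145 × (0.5348 + 0.2860) = 4.223 mg/L

4.22 mg/L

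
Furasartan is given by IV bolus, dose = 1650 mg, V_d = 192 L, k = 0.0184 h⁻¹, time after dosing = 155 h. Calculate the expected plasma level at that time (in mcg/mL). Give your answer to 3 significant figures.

0.496 mcg/mL

C₀ = Dose / Vd = 1650 / 192 = 8.594 mg/L
C = C₀ · e^(−k·t) = 8.594 × e^(−0.01840 × 155)
  = 8.594 × 0.05773 = 0.4961 mg/L
(0.4961 mg/L = 0.4961 mcg/mL)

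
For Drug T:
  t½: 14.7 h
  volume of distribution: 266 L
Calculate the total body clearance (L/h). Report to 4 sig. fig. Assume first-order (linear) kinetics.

12.54 L/h

k = ln2 / t½ = 0.693147 / 14.7 = 0.04715 h⁻¹
CL = k × Vd = 0.04715 × 266 = 12.54 L/h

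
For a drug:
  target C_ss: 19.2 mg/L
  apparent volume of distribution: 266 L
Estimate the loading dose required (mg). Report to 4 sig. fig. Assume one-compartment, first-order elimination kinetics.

LD = Css × Vd = 19.2 × 266 = 5107 mg

5107 mg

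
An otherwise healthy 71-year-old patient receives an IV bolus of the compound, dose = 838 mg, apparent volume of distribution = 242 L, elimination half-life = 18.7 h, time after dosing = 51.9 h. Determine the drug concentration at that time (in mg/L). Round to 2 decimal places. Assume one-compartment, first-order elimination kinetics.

C₀ = Dose / Vd = 838.0 / 242 = 3.463 mg/L
k = ln2 / t½ = 0.693147 / 18.7 = 0.03707 h⁻¹
C = C₀ · e^(−k·t) = 3.463 × e^(−0.03707 × 51.9)
  = 3.463 × 0.1460 = 0.5056 mg/L

0.51 mg/L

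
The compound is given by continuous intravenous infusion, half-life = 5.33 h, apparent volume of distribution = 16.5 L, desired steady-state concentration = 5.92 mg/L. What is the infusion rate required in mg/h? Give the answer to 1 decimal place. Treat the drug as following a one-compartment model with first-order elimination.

12.7 mg/h

k = ln2 / t½ = 0.693147 / 5.33 = 0.1300 h⁻¹
CL = k × Vd = 0.1300 × 16.5 = 2.145 L/h
At steady state, infusion rate R₀ = Css × CL = 5.92 × 2.145 = 12.70 mg/h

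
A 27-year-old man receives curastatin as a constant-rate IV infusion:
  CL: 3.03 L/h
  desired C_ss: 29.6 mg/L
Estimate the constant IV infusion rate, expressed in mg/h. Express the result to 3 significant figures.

89.7 mg/h

At steady state, infusion rate R₀ = Css × CL = 29.6 × 3.030 = 89.69 mg/h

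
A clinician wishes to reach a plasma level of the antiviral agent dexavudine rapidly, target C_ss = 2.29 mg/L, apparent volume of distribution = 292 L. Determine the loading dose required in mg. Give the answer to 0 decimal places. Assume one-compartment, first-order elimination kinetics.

LD = Css × Vd = 2.29 × 292 = 668.7 mg

669 mg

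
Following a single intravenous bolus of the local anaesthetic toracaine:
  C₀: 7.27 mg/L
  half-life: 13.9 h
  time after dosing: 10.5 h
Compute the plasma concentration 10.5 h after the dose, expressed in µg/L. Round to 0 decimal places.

4307 µg/L

k = ln2 / t½ = 0.693147 / 13.9 = 0.04987 h⁻¹
C = C₀ · e^(−k·t) = 7.270 × e^(−0.04987 × 10.5)
  = 7.270 × 0.5924 = 4.307 mg/L
Convert: 4.307 mg/L × 1000 = 4307 µg/L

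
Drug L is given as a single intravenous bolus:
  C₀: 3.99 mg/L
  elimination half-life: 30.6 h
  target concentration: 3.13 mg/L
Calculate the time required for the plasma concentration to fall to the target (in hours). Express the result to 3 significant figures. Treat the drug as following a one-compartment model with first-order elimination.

10.7 h

k = ln2 / t½ = 0.693147 / 30.6 = 0.02265 h⁻¹
t = ln(C₀ / C) / k = ln(3.990 / 3.13) / 0.02265
  = ln(1.275) / 0.02265 = 0.2429 / 0.02265 = 10.72 h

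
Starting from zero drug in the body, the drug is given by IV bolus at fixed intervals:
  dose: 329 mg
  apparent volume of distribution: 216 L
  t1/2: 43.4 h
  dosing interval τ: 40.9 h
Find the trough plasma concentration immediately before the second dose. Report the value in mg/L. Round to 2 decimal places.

0.79 mg/L

C₀ per dose = Dose / Vd = 329 / 216 = 1.523 mg/L
k = ln2 / t½ = 0.693147 / 43.4 = 0.01597 h⁻¹
Fraction remaining after one interval: r = e^(−kτ) = e^(−0.01597 × 40.9) = 0.5204
Before dose 2, 1 dose has been given (aged 1τ).
C_trough = C₀ × r = 1.523 × 0.5204 = 0.7926 mg/L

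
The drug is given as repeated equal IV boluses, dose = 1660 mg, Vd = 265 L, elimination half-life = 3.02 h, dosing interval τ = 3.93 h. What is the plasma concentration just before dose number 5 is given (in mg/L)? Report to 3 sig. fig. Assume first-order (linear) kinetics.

4.16 mg/L

C₀ per dose = Dose / Vd = 1660 / 265 = 6.264 mg/L
k = ln2 / t½ = 0.693147 / 3.02 = 0.2295 h⁻¹
Fraction remaining after one interval: r = e^(−kτ) = e^(−0.2295 × 3.93) = 0.4058
Before dose 5, 4 doses have been given (aged 1τ, 2τ, 3τ, 4τ).
C_trough = C₀ × (r + r² + … + r^4) = C₀ × r(1−r^4)/(1−r)
        = 6.264 × 0.4058 × (1 − 0.02712) / (1 − 0.4058) = 4.162 mg/L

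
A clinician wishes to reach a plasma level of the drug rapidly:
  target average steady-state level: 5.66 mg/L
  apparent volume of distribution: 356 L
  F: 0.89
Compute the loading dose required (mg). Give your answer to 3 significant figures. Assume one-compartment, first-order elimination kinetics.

2260 mg

LD = Css × Vd / F = 5.66 × 356 / 0.89 = 2264 mg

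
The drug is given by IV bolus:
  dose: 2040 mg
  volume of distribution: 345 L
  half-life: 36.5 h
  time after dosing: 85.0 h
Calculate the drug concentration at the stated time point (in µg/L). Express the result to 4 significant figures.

1177 µg/L

C₀ = Dose / Vd = 2040 / 345 = 5.913 mg/L
k = ln2 / t½ = 0.693147 / 36.5 = 0.01899 h⁻¹
C = C₀ · e^(−k·t) = 5.913 × e^(−0.01899 × 85.0)
  = 5.913 × 0.1991 = 1.177 mg/L
Convert: 1.177 mg/L × 1000 = 1177 µg/L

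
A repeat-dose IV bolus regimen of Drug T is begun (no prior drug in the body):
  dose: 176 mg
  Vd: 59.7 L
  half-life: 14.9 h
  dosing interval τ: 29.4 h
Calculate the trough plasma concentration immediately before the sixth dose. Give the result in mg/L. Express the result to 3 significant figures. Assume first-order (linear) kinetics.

1.01 mg/L

C₀ per dose = Dose / Vd = 176 / 59.7 = 2.948 mg/L
k = ln2 / t½ = 0.693147 / 14.9 = 0.04652 h⁻¹
Fraction remaining after one interval: r = e^(−kτ) = e^(−0.04652 × 29.4) = 0.2547
Before dose 6, 5 doses have been given (aged 1τ, 2τ, 3τ, 4τ, 5τ).
C_trough = C₀ × (r + r² + … + r^5) = C₀ × r(1−r^5)/(1−r)
        = 2.948 × 0.2547 × (1 − 0.001072) / (1 − 0.2547) = 1.006 mg/L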